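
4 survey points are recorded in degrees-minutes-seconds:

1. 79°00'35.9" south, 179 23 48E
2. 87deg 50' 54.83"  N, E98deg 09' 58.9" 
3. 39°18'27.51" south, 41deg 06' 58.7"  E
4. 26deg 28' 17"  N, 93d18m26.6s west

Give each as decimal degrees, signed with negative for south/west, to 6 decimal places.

Point 1:
  Lat: 79 + 0/60 + 35.9/3600 = 79.0099722
  S ⇒ negate
  Longitude: 179 + 23/60 + 48/3600 = 179.3966667
  E → positive
Point 2:
  Lat: 50′ + 54.83″ = 50.91383′; 87 + 50.91383/60 = 87.8485639
  N → positive
  λ: 98 + 9/60 + 58.9/3600 = 98.1663611
  E → positive
Point 3:
  φ: 18′ + 27.51″ = 18.45850′; 39 + 18.45850/60 = 39.3076417
  hemisphere S, so the sign is −
  Longitude: 6′ + 58.7″ = 6.97833′; 41 + 6.97833/60 = 41.1163056
  E ⇒ keep positive
Point 4:
  φ: 26° + 28/60 + 17/3600 = 26 + 0.466667 + 0.004722 = 26.4713889
  N → positive
  λ: 93 + 18/60 + 26.6/3600 = 93.3073889
  W ⇒ negate

1. -79.009972, 179.396667
2. 87.848564, 98.166361
3. -39.307642, 41.116306
4. 26.471389, -93.307389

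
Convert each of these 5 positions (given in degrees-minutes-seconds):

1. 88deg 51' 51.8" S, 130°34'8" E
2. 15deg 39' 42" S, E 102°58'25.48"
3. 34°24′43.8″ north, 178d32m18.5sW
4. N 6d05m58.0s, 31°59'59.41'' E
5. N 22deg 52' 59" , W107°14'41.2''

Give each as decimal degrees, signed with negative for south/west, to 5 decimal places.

Point 1:
  Lat: 88 + 51/60 + 51.8/3600 = 88.864389
  S → negative
  λ: 130 + 34/60 + 8/3600 = 130.568889
  E ⇒ keep positive
Point 2:
  Latitude: 15 + 39/60 + 42/3600 = 15.661667
  S → negative
  λ: 102° + 58/60 + 25.48/3600 = 102 + 0.966667 + 0.007078 = 102.973744
  E ⇒ keep positive
Point 3:
  Lat: 34 + 24/60 + 43.8/3600 = 34.412167
  N ⇒ keep positive
  Longitude: 178° + 32/60 + 18.5/3600 = 178 + 0.533333 + 0.005139 = 178.538472
  W → negative
Point 4:
  Lat: 5′ + 58″ = 5.96667′; 6 + 5.96667/60 = 6.099444
  N → positive
  λ: 31° + 59/60 + 59.41/3600 = 31 + 0.983333 + 0.016503 = 31.999836
  E → positive
Point 5:
  Latitude: 22 + 52/60 + 59/3600 = 22.883056
  N ⇒ keep positive
  Longitude: 107° + 14/60 + 41.2/3600 = 107 + 0.233333 + 0.011444 = 107.244778
  W ⇒ negate

1. -88.86439, 130.56889
2. -15.66167, 102.97374
3. 34.41217, -178.53847
4. 6.09944, 31.99984
5. 22.88306, -107.24478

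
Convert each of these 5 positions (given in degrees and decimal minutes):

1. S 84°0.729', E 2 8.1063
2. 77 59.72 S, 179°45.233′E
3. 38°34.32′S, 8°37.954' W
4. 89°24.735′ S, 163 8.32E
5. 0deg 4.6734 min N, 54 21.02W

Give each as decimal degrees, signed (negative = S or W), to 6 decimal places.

1. -84.012150, 2.135105
2. -77.995333, 179.753883
3. -38.572000, -8.632567
4. -89.412250, 163.138667
5. 0.077890, -54.350333

Point 1:
  φ: 84 + 0.729/60 = 84.0121500
  hemisphere S, so the sign is −
  λ: 2 + 8.1063/60 = 2.1351050
  E ⇒ keep positive
Point 2:
  Lat: 77 + 59.72/60 = 77.9953333
  S → negative
  λ: 179 + 45.233/60 = 179.7538833
  E ⇒ keep positive
Point 3:
  Lat: 34.32′ = 0.572000°; total 38.5720000
  S → negative
  λ: 8 + 37.954/60 = 8.6325667
  hemisphere W, so the sign is −
Point 4:
  φ: 24.735′ = 0.412250°; total 89.4122500
  hemisphere S, so the sign is −
  λ: 163 + 8.32/60 = 163.1386667
  E → positive
Point 5:
  Lat: 0 + 4.6734/60 = 0.0778900
  N ⇒ keep positive
  λ: 54 + 21.02/60 = 54.3503333
  W ⇒ negate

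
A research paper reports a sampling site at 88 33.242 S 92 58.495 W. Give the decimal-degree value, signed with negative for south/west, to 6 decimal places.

φ: 88 + 33.242/60 = 88.5540333
S → negative
Longitude: 92 + 58.495/60 = 92.9749167
W ⇒ negate

-88.554033, -92.974917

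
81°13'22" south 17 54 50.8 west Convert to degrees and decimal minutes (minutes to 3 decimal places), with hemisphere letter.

81° 13.367′ S, 17° 54.847′ W

Latitude: 13 + 22/60 = 13.36667′
λ: 54 + 50.8/60 = 54.84667′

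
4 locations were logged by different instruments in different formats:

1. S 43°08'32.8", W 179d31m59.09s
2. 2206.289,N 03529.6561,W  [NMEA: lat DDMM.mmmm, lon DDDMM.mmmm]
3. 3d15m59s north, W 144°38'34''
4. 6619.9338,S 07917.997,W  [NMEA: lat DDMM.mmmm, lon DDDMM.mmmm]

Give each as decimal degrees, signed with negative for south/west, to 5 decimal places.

1. -43.14244, -179.53308
2. 22.10482, -35.49427
3. 3.26639, -144.64278
4. -66.33223, -79.29995

Point 1:
  φ: 8′ + 32.8″ = 8.54667′; 43 + 8.54667/60 = 43.142444
  S → negative
  λ: 179° + 31/60 + 59.09/3600 = 179 + 0.516667 + 0.016414 = 179.533081
  hemisphere W, so the sign is −
Point 2:
  φ: degrees = first 2 digits = 22, minutes = 6.289; 22 + 6.289/60 = 22.104817
  N ⇒ keep positive
  λ: degrees = first 3 digits = 35, minutes = 29.6561; 35 + 29.6561/60 = 35.494268
  W ⇒ negate
Point 3:
  Latitude: 3° + 15/60 + 59/3600 = 3 + 0.250000 + 0.016389 = 3.266389
  N → positive
  Longitude: 38′ + 34″ = 38.56667′; 144 + 38.56667/60 = 144.642778
  hemisphere W, so the sign is −
Point 4:
  Latitude: degrees = first 2 digits = 66, minutes = 19.9338; 66 + 19.9338/60 = 66.332230
  S → negative
  λ: degrees = first 3 digits = 79, minutes = 17.997; 79 + 17.997/60 = 79.299950
  W ⇒ negate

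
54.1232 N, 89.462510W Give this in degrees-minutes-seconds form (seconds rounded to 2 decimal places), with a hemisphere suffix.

54°07′23.52″ N, 89°27′45.04″ W

Latitude: whole degrees 54; 7.39200′ → 7′ and 23.5200″
λ: 0.462510° → 27.75060′; 0.75060 × 60 = 45.0360″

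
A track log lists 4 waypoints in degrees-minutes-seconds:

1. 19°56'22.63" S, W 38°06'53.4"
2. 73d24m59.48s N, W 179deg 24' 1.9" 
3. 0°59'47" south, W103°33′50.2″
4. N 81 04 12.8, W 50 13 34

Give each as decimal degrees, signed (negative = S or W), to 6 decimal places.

1. -19.939619, -38.114833
2. 73.416522, -179.400528
3. -0.996389, -103.563944
4. 81.070222, -50.226111

Point 1:
  Latitude: 19 + 56/60 + 22.63/3600 = 19.9396194
  S → negative
  Lon: 38° + 6/60 + 53.4/3600 = 38 + 0.100000 + 0.014833 = 38.1148333
  W ⇒ negate
Point 2:
  Lat: 24′ + 59.48″ = 24.99133′; 73 + 24.99133/60 = 73.4165222
  N ⇒ keep positive
  Longitude: 179° + 24/60 + 1.9/3600 = 179 + 0.400000 + 0.000528 = 179.4005278
  W → negative
Point 3:
  φ: 0° + 59/60 + 47/3600 = 0 + 0.983333 + 0.013056 = 0.9963889
  S → negative
  Lon: 33′ + 50.2″ = 33.83667′; 103 + 33.83667/60 = 103.5639444
  W → negative
Point 4:
  Lat: 4′ + 12.8″ = 4.21333′; 81 + 4.21333/60 = 81.0702222
  N → positive
  Longitude: 50 + 13/60 + 34/3600 = 50.2261111
  W → negative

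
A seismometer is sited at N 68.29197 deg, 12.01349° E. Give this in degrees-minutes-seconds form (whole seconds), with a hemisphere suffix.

Lat: 0.291970 × 60 = 17.51820′ → 17′, remainder × 60 = 31.09″
Lon: 0.013490 × 60 = 0.80940′ → 0′, remainder × 60 = 48.56″

68°17′31″ N, 12°00′49″ E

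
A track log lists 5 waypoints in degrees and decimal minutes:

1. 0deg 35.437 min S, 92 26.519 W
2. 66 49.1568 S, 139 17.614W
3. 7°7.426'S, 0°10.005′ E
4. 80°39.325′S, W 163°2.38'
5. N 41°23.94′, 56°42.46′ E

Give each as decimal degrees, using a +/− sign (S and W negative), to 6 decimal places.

Point 1:
  φ: 35.437′ = 0.590617°; total 0.5906167
  S ⇒ negate
  Longitude: 92 + 26.519/60 = 92.4419833
  hemisphere W, so the sign is −
Point 2:
  Lat: 49.1568′ = 0.819280°; total 66.8192800
  hemisphere S, so the sign is −
  λ: 17.614′ = 0.293567°; total 139.2935667
  W ⇒ negate
Point 3:
  φ: 7.426′ = 0.123767°; total 7.1237667
  S → negative
  Lon: 0 + 10.005/60 = 0.1667500
  E ⇒ keep positive
Point 4:
  Lat: 39.325′ = 0.655417°; total 80.6554167
  hemisphere S, so the sign is −
  Lon: 163 + 2.38/60 = 163.0396667
  W → negative
Point 5:
  Lat: 23.94′ = 0.399000°; total 41.3990000
  N → positive
  Longitude: 56 + 42.46/60 = 56.7076667
  E ⇒ keep positive

1. -0.590617, -92.441983
2. -66.819280, -139.293567
3. -7.123767, 0.166750
4. -80.655417, -163.039667
5. 41.399000, 56.707667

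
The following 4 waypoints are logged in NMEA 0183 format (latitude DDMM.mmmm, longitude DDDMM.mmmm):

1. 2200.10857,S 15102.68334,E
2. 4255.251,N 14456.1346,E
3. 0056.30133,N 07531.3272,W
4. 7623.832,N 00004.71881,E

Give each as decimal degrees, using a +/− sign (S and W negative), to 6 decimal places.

Point 1:
  φ: split at 2 digits → 22° and 0.10857′; 22 + 0.10857/60 = 22.0018095
  hemisphere S, so the sign is −
  Longitude: degrees = first 3 digits = 151, minutes = 2.68334; 151 + 2.68334/60 = 151.0447223
  E ⇒ keep positive
Point 2:
  Lat: degrees = first 2 digits = 42, minutes = 55.251; 42 + 55.251/60 = 42.9208500
  N ⇒ keep positive
  λ: degrees = first 3 digits = 144, minutes = 56.1346; 144 + 56.1346/60 = 144.9355767
  E ⇒ keep positive
Point 3:
  Latitude: degrees = first 2 digits = 0, minutes = 56.30133; 0 + 56.30133/60 = 0.9383555
  N → positive
  Longitude: degrees = first 3 digits = 75, minutes = 31.3272; 75 + 31.3272/60 = 75.5221200
  W → negative
Point 4:
  φ: split at 2 digits → 76° and 23.832′; 76 + 23.832/60 = 76.3972000
  N ⇒ keep positive
  λ: split at 3 digits → 000° and 4.71881′; 0 + 4.71881/60 = 0.0786468
  E → positive

1. -22.001810, 151.044722
2. 42.920850, 144.935577
3. 0.938356, -75.522120
4. 76.397200, 0.078647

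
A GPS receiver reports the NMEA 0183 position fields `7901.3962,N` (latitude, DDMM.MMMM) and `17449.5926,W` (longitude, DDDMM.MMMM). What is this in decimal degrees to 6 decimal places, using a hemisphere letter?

79.023270° N, 174.826543° W

Lat: degrees = first 2 digits = 79, minutes = 1.3962; 79 + 1.3962/60 = 79.0232700
λ: split at 3 digits → 174° and 49.5926′; 174 + 49.5926/60 = 174.8265433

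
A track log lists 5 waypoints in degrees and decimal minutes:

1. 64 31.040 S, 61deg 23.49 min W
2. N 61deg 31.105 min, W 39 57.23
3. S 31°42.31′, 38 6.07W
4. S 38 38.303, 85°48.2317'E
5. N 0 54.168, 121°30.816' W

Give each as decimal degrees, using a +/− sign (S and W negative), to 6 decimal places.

1. -64.517333, -61.391500
2. 61.518417, -39.953833
3. -31.705167, -38.101167
4. -38.638383, 85.803862
5. 0.902800, -121.513600

Point 1:
  Lat: 31.04′ = 0.517333°; total 64.5173333
  S ⇒ negate
  Longitude: 23.49′ = 0.391500°; total 61.3915000
  W → negative
Point 2:
  Lat: 31.105′ = 0.518417°; total 61.5184167
  N → positive
  λ: 39 + 57.23/60 = 39.9538333
  W → negative
Point 3:
  Latitude: 31 + 42.31/60 = 31.7051667
  S → negative
  Longitude: 38 + 6.07/60 = 38.1011667
  W ⇒ negate
Point 4:
  Lat: 38.303′ = 0.638383°; total 38.6383833
  S → negative
  Lon: 85 + 48.2317/60 = 85.8038617
  E → positive
Point 5:
  Latitude: 0 + 54.168/60 = 0.9028000
  N ⇒ keep positive
  Longitude: 30.816′ = 0.513600°; total 121.5136000
  W ⇒ negate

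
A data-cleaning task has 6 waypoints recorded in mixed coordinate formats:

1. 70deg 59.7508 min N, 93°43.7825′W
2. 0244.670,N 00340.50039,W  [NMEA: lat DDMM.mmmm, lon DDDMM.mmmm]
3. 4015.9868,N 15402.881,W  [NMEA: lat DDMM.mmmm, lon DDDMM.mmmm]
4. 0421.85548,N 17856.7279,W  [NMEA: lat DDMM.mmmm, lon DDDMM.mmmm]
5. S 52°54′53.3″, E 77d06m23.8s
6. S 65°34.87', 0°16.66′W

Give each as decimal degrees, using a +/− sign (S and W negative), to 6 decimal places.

Point 1:
  φ: 70 + 59.7508/60 = 70.9958467
  N → positive
  Longitude: 43.7825′ = 0.729708°; total 93.7297083
  hemisphere W, so the sign is −
Point 2:
  φ: degrees = first 2 digits = 2, minutes = 44.67; 2 + 44.67/60 = 2.7445000
  N ⇒ keep positive
  Lon: split at 3 digits → 003° and 40.50039′; 3 + 40.50039/60 = 3.6750065
  W ⇒ negate
Point 3:
  Latitude: degrees = first 2 digits = 40, minutes = 15.9868; 40 + 15.9868/60 = 40.2664467
  N ⇒ keep positive
  Longitude: split at 3 digits → 154° and 2.881′; 154 + 2.881/60 = 154.0480167
  W ⇒ negate
Point 4:
  Lat: split at 2 digits → 04° and 21.85548′; 4 + 21.85548/60 = 4.3642580
  N → positive
  λ: split at 3 digits → 178° and 56.7279′; 178 + 56.7279/60 = 178.9454650
  W ⇒ negate
Point 5:
  Latitude: 52° + 54/60 + 53.3/3600 = 52 + 0.900000 + 0.014806 = 52.9148056
  S → negative
  Lon: 6′ + 23.8″ = 6.39667′; 77 + 6.39667/60 = 77.1066111
  E ⇒ keep positive
Point 6:
  Latitude: 34.87′ = 0.581167°; total 65.5811667
  S ⇒ negate
  Longitude: 0 + 16.66/60 = 0.2776667
  W → negative

1. 70.995847, -93.729708
2. 2.744500, -3.675007
3. 40.266447, -154.048017
4. 4.364258, -178.945465
5. -52.914806, 77.106611
6. -65.581167, -0.277667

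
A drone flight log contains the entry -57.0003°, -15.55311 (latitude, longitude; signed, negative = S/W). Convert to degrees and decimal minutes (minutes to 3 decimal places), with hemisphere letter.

Latitude is negative → S; |value| = 57.000300
Lat: fractional part 0.000300 → 0.01800 minutes
Longitude is negative → W; |value| = 15.553110
Longitude: fractional part 0.553110 → 33.18660 minutes

57° 0.018′ S, 15° 33.187′ W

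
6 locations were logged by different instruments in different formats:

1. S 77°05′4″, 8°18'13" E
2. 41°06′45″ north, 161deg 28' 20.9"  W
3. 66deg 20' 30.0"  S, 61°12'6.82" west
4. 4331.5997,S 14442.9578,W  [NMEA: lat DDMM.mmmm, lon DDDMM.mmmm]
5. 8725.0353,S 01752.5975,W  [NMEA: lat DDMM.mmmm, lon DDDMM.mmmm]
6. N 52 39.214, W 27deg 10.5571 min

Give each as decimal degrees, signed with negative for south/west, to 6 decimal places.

1. -77.084444, 8.303611
2. 41.112500, -161.472472
3. -66.341667, -61.201894
4. -43.526662, -144.715963
5. -87.417255, -17.876625
6. 52.653567, -27.175952

Point 1:
  φ: 5′ + 4″ = 5.06667′; 77 + 5.06667/60 = 77.0844444
  S → negative
  λ: 18′ + 13″ = 18.21667′; 8 + 18.21667/60 = 8.3036111
  E → positive
Point 2:
  φ: 41 + 6/60 + 45/3600 = 41.1125000
  N ⇒ keep positive
  Lon: 28′ + 20.9″ = 28.34833′; 161 + 28.34833/60 = 161.4724722
  W ⇒ negate
Point 3:
  Latitude: 66° + 20/60 + 30/3600 = 66 + 0.333333 + 0.008333 = 66.3416667
  S → negative
  λ: 61° + 12/60 + 6.82/3600 = 61 + 0.200000 + 0.001894 = 61.2018944
  W → negative
Point 4:
  Latitude: degrees = first 2 digits = 43, minutes = 31.5997; 43 + 31.5997/60 = 43.5266617
  S → negative
  Lon: degrees = first 3 digits = 144, minutes = 42.9578; 144 + 42.9578/60 = 144.7159633
  W → negative
Point 5:
  Lat: degrees = first 2 digits = 87, minutes = 25.0353; 87 + 25.0353/60 = 87.4172550
  S ⇒ negate
  Longitude: degrees = first 3 digits = 17, minutes = 52.5975; 17 + 52.5975/60 = 17.8766250
  W ⇒ negate
Point 6:
  Lat: 52 + 39.214/60 = 52.6535667
  N ⇒ keep positive
  Longitude: 27 + 10.5571/60 = 27.1759517
  hemisphere W, so the sign is −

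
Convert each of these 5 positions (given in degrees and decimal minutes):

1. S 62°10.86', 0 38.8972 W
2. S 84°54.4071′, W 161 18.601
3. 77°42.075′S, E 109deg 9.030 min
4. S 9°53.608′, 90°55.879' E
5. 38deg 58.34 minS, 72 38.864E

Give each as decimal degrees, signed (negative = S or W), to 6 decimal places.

1. -62.181000, -0.648287
2. -84.906785, -161.310017
3. -77.701250, 109.150500
4. -9.893467, 90.931317
5. -38.972333, 72.647733

Point 1:
  φ: 10.86′ = 0.181000°; total 62.1810000
  hemisphere S, so the sign is −
  λ: 0 + 38.8972/60 = 0.6482867
  hemisphere W, so the sign is −
Point 2:
  Lat: 54.4071′ = 0.906785°; total 84.9067850
  hemisphere S, so the sign is −
  Longitude: 18.601′ = 0.310017°; total 161.3100167
  W ⇒ negate
Point 3:
  φ: 42.075′ = 0.701250°; total 77.7012500
  S → negative
  Longitude: 109 + 9.03/60 = 109.1505000
  E → positive
Point 4:
  φ: 9 + 53.608/60 = 9.8934667
  S ⇒ negate
  Longitude: 55.879′ = 0.931317°; total 90.9313167
  E ⇒ keep positive
Point 5:
  Lat: 58.34′ = 0.972333°; total 38.9723333
  hemisphere S, so the sign is −
  λ: 72 + 38.864/60 = 72.6477333
  E → positive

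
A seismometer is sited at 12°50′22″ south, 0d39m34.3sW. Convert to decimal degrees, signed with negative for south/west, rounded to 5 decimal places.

Latitude: 50′ + 22″ = 50.36667′; 12 + 50.36667/60 = 12.839444
hemisphere S, so the sign is −
Lon: 0 + 39/60 + 34.3/3600 = 0.659528
W → negative

-12.83944, -0.65953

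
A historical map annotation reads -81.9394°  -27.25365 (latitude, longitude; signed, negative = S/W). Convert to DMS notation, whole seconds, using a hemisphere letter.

81°56′22″ S, 27°15′13″ W

Latitude is negative → S; |value| = 81.939400
Latitude: 0.939400 × 60 = 56.36400′ → 56′, remainder × 60 = 21.84″
Longitude is negative → W; |value| = 27.253650
Longitude: whole degrees 27; 15.21900′ → 15′ and 13.14″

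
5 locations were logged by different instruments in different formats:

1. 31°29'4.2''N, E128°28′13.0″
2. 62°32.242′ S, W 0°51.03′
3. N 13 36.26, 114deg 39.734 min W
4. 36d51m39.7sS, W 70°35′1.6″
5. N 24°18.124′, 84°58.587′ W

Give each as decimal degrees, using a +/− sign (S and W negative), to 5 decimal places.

1. 31.48450, 128.47028
2. -62.53737, -0.85050
3. 13.60433, -114.66223
4. -36.86103, -70.58378
5. 24.30207, -84.97645

Point 1:
  Latitude: 29′ + 4.2″ = 29.07000′; 31 + 29.07000/60 = 31.484500
  N → positive
  λ: 128 + 28/60 + 13/3600 = 128.470278
  E ⇒ keep positive
Point 2:
  Latitude: 62 + 32.242/60 = 62.537367
  S → negative
  λ: 51.03′ = 0.850500°; total 0.850500
  W → negative
Point 3:
  Latitude: 13 + 36.26/60 = 13.604333
  N → positive
  λ: 39.734′ = 0.662233°; total 114.662233
  W ⇒ negate
Point 4:
  φ: 36 + 51/60 + 39.7/3600 = 36.861028
  hemisphere S, so the sign is −
  Longitude: 70° + 35/60 + 1.6/3600 = 70 + 0.583333 + 0.000444 = 70.583778
  hemisphere W, so the sign is −
Point 5:
  Latitude: 24 + 18.124/60 = 24.302067
  N ⇒ keep positive
  Lon: 84 + 58.587/60 = 84.976450
  W → negative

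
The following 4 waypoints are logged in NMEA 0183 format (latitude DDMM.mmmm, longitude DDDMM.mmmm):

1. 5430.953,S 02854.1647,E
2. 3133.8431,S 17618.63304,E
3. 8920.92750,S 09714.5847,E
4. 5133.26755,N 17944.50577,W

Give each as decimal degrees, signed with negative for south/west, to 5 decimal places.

Point 1:
  Latitude: degrees = first 2 digits = 54, minutes = 30.953; 54 + 30.953/60 = 54.515883
  S ⇒ negate
  Longitude: degrees = first 3 digits = 28, minutes = 54.1647; 28 + 54.1647/60 = 28.902745
  E → positive
Point 2:
  φ: degrees = first 2 digits = 31, minutes = 33.8431; 31 + 33.8431/60 = 31.564052
  hemisphere S, so the sign is −
  Longitude: degrees = first 3 digits = 176, minutes = 18.63304; 176 + 18.63304/60 = 176.310551
  E → positive
Point 3:
  Lat: degrees = first 2 digits = 89, minutes = 20.9275; 89 + 20.9275/60 = 89.348792
  S ⇒ negate
  λ: degrees = first 3 digits = 97, minutes = 14.5847; 97 + 14.5847/60 = 97.243078
  E → positive
Point 4:
  Lat: split at 2 digits → 51° and 33.26755′; 51 + 33.26755/60 = 51.554459
  N → positive
  λ: degrees = first 3 digits = 179, minutes = 44.50577; 179 + 44.50577/60 = 179.741763
  hemisphere W, so the sign is −

1. -54.51588, 28.90275
2. -31.56405, 176.31055
3. -89.34879, 97.24308
4. 51.55446, -179.74176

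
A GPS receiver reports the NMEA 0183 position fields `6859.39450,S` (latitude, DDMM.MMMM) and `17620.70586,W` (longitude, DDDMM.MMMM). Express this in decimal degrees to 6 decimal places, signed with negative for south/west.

-68.989908, -176.345098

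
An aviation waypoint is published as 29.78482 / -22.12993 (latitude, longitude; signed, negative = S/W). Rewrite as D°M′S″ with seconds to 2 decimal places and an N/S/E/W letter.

29°47′5.35″ N, 22°07′47.75″ W

Latitude: 0.784820° → 47.08920′; 0.08920 × 60 = 5.3520″
Longitude is negative → W; |value| = 22.129930
Lon: 0.129930 × 60 = 7.79580′ → 7′, remainder × 60 = 47.7480″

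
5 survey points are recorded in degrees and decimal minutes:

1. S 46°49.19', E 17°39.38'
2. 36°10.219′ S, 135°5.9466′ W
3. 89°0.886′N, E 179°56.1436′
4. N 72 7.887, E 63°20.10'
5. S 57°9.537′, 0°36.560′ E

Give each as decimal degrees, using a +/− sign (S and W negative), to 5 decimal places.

Point 1:
  Lat: 46 + 49.19/60 = 46.819833
  S ⇒ negate
  λ: 39.38′ = 0.656333°; total 17.656333
  E → positive
Point 2:
  φ: 36 + 10.219/60 = 36.170317
  hemisphere S, so the sign is −
  Lon: 135 + 5.9466/60 = 135.099110
  hemisphere W, so the sign is −
Point 3:
  Lat: 0.886′ = 0.014767°; total 89.014767
  N → positive
  Longitude: 179 + 56.1436/60 = 179.935727
  E ⇒ keep positive
Point 4:
  Lat: 7.887′ = 0.131450°; total 72.131450
  N ⇒ keep positive
  Lon: 20.1′ = 0.335000°; total 63.335000
  E ⇒ keep positive
Point 5:
  φ: 57 + 9.537/60 = 57.158950
  S → negative
  Longitude: 36.56′ = 0.609333°; total 0.609333
  E ⇒ keep positive

1. -46.81983, 17.65633
2. -36.17032, -135.09911
3. 89.01477, 179.93573
4. 72.13145, 63.33500
5. -57.15895, 0.60933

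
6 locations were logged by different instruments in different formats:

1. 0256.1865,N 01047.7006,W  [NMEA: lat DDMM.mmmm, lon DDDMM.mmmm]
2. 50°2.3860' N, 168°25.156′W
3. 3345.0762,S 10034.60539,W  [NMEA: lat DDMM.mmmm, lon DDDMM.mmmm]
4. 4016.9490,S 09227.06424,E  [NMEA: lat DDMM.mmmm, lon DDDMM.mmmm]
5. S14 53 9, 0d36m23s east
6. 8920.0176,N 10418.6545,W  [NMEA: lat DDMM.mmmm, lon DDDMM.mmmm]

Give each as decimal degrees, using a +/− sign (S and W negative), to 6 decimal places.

1. 2.936442, -10.795010
2. 50.039767, -168.419267
3. -33.751270, -100.576757
4. -40.282483, 92.451071
5. -14.885833, 0.606389
6. 89.333627, -104.310908

Point 1:
  Lat: degrees = first 2 digits = 2, minutes = 56.1865; 2 + 56.1865/60 = 2.9364417
  N ⇒ keep positive
  Lon: split at 3 digits → 010° and 47.7006′; 10 + 47.7006/60 = 10.7950100
  W → negative
Point 2:
  Lat: 50 + 2.386/60 = 50.0397667
  N ⇒ keep positive
  Longitude: 25.156′ = 0.419267°; total 168.4192667
  W → negative
Point 3:
  Latitude: split at 2 digits → 33° and 45.0762′; 33 + 45.0762/60 = 33.7512700
  S → negative
  Longitude: split at 3 digits → 100° and 34.60539′; 100 + 34.60539/60 = 100.5767565
  hemisphere W, so the sign is −
Point 4:
  Latitude: degrees = first 2 digits = 40, minutes = 16.949; 40 + 16.949/60 = 40.2824833
  S → negative
  Lon: split at 3 digits → 092° and 27.06424′; 92 + 27.06424/60 = 92.4510707
  E ⇒ keep positive
Point 5:
  φ: 14° + 53/60 + 9/3600 = 14 + 0.883333 + 0.002500 = 14.8858333
  S ⇒ negate
  Longitude: 0° + 36/60 + 23/3600 = 0 + 0.600000 + 0.006389 = 0.6063889
  E → positive
Point 6:
  φ: split at 2 digits → 89° and 20.0176′; 89 + 20.0176/60 = 89.3336267
  N ⇒ keep positive
  Lon: degrees = first 3 digits = 104, minutes = 18.6545; 104 + 18.6545/60 = 104.3109083
  W → negative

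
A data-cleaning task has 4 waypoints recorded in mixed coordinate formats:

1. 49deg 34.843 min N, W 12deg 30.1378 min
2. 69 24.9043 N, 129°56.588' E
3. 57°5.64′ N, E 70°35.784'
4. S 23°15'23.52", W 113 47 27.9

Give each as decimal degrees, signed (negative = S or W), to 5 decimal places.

Point 1:
  φ: 49 + 34.843/60 = 49.580717
  N → positive
  Lon: 12 + 30.1378/60 = 12.502297
  hemisphere W, so the sign is −
Point 2:
  Lat: 24.9043′ = 0.415072°; total 69.415072
  N ⇒ keep positive
  Longitude: 129 + 56.588/60 = 129.943133
  E ⇒ keep positive
Point 3:
  φ: 57 + 5.64/60 = 57.094000
  N → positive
  λ: 70 + 35.784/60 = 70.596400
  E ⇒ keep positive
Point 4:
  φ: 23° + 15/60 + 23.52/3600 = 23 + 0.250000 + 0.006533 = 23.256533
  hemisphere S, so the sign is −
  λ: 47′ + 27.9″ = 47.46500′; 113 + 47.46500/60 = 113.791083
  hemisphere W, so the sign is −

1. 49.58072, -12.50230
2. 69.41507, 129.94313
3. 57.09400, 70.59640
4. -23.25653, -113.79108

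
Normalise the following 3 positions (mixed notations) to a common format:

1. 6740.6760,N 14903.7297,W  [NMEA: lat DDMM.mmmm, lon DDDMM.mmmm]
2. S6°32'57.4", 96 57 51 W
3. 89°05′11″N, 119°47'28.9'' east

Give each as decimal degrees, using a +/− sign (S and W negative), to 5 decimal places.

1. 67.67793, -149.06216
2. -6.54928, -96.96417
3. 89.08639, 119.79136

Point 1:
  Lat: split at 2 digits → 67° and 40.676′; 67 + 40.676/60 = 67.677933
  N → positive
  Longitude: degrees = first 3 digits = 149, minutes = 3.7297; 149 + 3.7297/60 = 149.062162
  W ⇒ negate
Point 2:
  φ: 32′ + 57.4″ = 32.95667′; 6 + 32.95667/60 = 6.549278
  hemisphere S, so the sign is −
  Lon: 96 + 57/60 + 51/3600 = 96.964167
  hemisphere W, so the sign is −
Point 3:
  Latitude: 89° + 5/60 + 11/3600 = 89 + 0.083333 + 0.003056 = 89.086389
  N ⇒ keep positive
  λ: 47′ + 28.9″ = 47.48167′; 119 + 47.48167/60 = 119.791361
  E → positive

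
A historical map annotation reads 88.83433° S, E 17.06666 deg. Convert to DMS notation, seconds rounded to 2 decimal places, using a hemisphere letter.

88°50′3.59″ S, 17°03′59.98″ E

φ: 0.834330° → 50.05980′; 0.05980 × 60 = 3.5880″
λ: 0.066660 × 60 = 3.99960′ → 3′, remainder × 60 = 59.9760″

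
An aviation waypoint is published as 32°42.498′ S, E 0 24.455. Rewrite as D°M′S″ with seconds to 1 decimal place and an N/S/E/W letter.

32°42′29.9″ S, 0°24′27.3″ E

φ: 42.49800′ → 42′ and 0.49800 × 60 = 29.880″
Lon: 24.45500′ → 24′ and 0.45500 × 60 = 27.300″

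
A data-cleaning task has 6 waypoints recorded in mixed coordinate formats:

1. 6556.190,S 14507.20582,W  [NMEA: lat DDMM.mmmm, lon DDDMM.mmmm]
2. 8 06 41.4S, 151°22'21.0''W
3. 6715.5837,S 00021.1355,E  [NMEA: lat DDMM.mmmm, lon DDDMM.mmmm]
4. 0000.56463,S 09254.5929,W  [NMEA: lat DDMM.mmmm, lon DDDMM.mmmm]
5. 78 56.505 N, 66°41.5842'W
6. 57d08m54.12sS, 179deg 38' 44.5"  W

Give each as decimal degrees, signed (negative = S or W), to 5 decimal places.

Point 1:
  Lat: split at 2 digits → 65° and 56.19′; 65 + 56.19/60 = 65.936500
  S ⇒ negate
  λ: degrees = first 3 digits = 145, minutes = 7.20582; 145 + 7.20582/60 = 145.120097
  hemisphere W, so the sign is −
Point 2:
  φ: 6′ + 41.4″ = 6.69000′; 8 + 6.69000/60 = 8.111500
  S → negative
  Longitude: 22′ + 21″ = 22.35000′; 151 + 22.35000/60 = 151.372500
  W → negative
Point 3:
  Latitude: degrees = first 2 digits = 67, minutes = 15.5837; 67 + 15.5837/60 = 67.259728
  S → negative
  Lon: degrees = first 3 digits = 0, minutes = 21.1355; 0 + 21.1355/60 = 0.352258
  E → positive
Point 4:
  φ: split at 2 digits → 00° and 0.56463′; 0 + 0.56463/60 = 0.009411
  hemisphere S, so the sign is −
  Lon: split at 3 digits → 092° and 54.5929′; 92 + 54.5929/60 = 92.909882
  W → negative
Point 5:
  φ: 56.505′ = 0.941750°; total 78.941750
  N → positive
  Lon: 41.5842′ = 0.693070°; total 66.693070
  hemisphere W, so the sign is −
Point 6:
  Latitude: 57° + 8/60 + 54.12/3600 = 57 + 0.133333 + 0.015033 = 57.148367
  hemisphere S, so the sign is −
  Lon: 38′ + 44.5″ = 38.74167′; 179 + 38.74167/60 = 179.645694
  W ⇒ negate

1. -65.93650, -145.12010
2. -8.11150, -151.37250
3. -67.25973, 0.35226
4. -0.00941, -92.90988
5. 78.94175, -66.69307
6. -57.14837, -179.64569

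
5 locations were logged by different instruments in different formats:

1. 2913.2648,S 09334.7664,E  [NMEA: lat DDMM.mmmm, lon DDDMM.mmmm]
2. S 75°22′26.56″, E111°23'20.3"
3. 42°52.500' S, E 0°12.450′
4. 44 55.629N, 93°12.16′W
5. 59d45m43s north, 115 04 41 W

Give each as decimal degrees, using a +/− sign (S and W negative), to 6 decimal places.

1. -29.221080, 93.579440
2. -75.374044, 111.388972
3. -42.875000, 0.207500
4. 44.927150, -93.202667
5. 59.761944, -115.078056

Point 1:
  Lat: degrees = first 2 digits = 29, minutes = 13.2648; 29 + 13.2648/60 = 29.2210800
  S ⇒ negate
  Lon: split at 3 digits → 093° and 34.7664′; 93 + 34.7664/60 = 93.5794400
  E ⇒ keep positive
Point 2:
  Lat: 75° + 22/60 + 26.56/3600 = 75 + 0.366667 + 0.007378 = 75.3740444
  S ⇒ negate
  Longitude: 23′ + 20.3″ = 23.33833′; 111 + 23.33833/60 = 111.3889722
  E → positive
Point 3:
  φ: 42 + 52.5/60 = 42.8750000
  S → negative
  Lon: 12.45′ = 0.207500°; total 0.2075000
  E → positive
Point 4:
  Latitude: 55.629′ = 0.927150°; total 44.9271500
  N ⇒ keep positive
  Lon: 12.16′ = 0.202667°; total 93.2026667
  W → negative
Point 5:
  Latitude: 45′ + 43″ = 45.71667′; 59 + 45.71667/60 = 59.7619444
  N ⇒ keep positive
  Lon: 115 + 4/60 + 41/3600 = 115.0780556
  W ⇒ negate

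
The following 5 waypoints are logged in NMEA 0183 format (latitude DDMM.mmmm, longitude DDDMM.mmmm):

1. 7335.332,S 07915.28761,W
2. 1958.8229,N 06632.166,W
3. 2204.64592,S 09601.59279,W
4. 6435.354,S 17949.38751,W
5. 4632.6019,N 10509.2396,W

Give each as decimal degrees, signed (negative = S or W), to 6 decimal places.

1. -73.588867, -79.254794
2. 19.980382, -66.536100
3. -22.077432, -96.026547
4. -64.589233, -179.823125
5. 46.543365, -105.153993

Point 1:
  Lat: split at 2 digits → 73° and 35.332′; 73 + 35.332/60 = 73.5888667
  hemisphere S, so the sign is −
  Lon: degrees = first 3 digits = 79, minutes = 15.28761; 79 + 15.28761/60 = 79.2547935
  W → negative
Point 2:
  φ: degrees = first 2 digits = 19, minutes = 58.8229; 19 + 58.8229/60 = 19.9803817
  N ⇒ keep positive
  λ: degrees = first 3 digits = 66, minutes = 32.166; 66 + 32.166/60 = 66.5361000
  W → negative
Point 3:
  φ: split at 2 digits → 22° and 4.64592′; 22 + 4.64592/60 = 22.0774320
  hemisphere S, so the sign is −
  Lon: split at 3 digits → 096° and 1.59279′; 96 + 1.59279/60 = 96.0265465
  hemisphere W, so the sign is −
Point 4:
  Lat: degrees = first 2 digits = 64, minutes = 35.354; 64 + 35.354/60 = 64.5892333
  hemisphere S, so the sign is −
  Lon: split at 3 digits → 179° and 49.38751′; 179 + 49.38751/60 = 179.8231252
  W ⇒ negate
Point 5:
  φ: split at 2 digits → 46° and 32.6019′; 46 + 32.6019/60 = 46.5433650
  N → positive
  Lon: degrees = first 3 digits = 105, minutes = 9.2396; 105 + 9.2396/60 = 105.1539933
  W ⇒ negate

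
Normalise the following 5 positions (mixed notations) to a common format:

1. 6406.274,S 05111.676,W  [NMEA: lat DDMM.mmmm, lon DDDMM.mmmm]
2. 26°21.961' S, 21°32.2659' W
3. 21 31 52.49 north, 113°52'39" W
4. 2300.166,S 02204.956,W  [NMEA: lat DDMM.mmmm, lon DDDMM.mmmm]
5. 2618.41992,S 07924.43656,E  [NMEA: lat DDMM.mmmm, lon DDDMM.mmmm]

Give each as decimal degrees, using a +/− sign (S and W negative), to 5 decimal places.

Point 1:
  Latitude: split at 2 digits → 64° and 6.274′; 64 + 6.274/60 = 64.104567
  S → negative
  Longitude: degrees = first 3 digits = 51, minutes = 11.676; 51 + 11.676/60 = 51.194600
  W → negative
Point 2:
  Latitude: 21.961′ = 0.366017°; total 26.366017
  S → negative
  Longitude: 32.2659′ = 0.537765°; total 21.537765
  W ⇒ negate
Point 3:
  φ: 31′ + 52.49″ = 31.87483′; 21 + 31.87483/60 = 21.531247
  N ⇒ keep positive
  Lon: 113° + 52/60 + 39/3600 = 113 + 0.866667 + 0.010833 = 113.877500
  W → negative
Point 4:
  Latitude: split at 2 digits → 23° and 0.166′; 23 + 0.166/60 = 23.002767
  hemisphere S, so the sign is −
  λ: split at 3 digits → 022° and 4.956′; 22 + 4.956/60 = 22.082600
  hemisphere W, so the sign is −
Point 5:
  Latitude: split at 2 digits → 26° and 18.41992′; 26 + 18.41992/60 = 26.306999
  S ⇒ negate
  Longitude: degrees = first 3 digits = 79, minutes = 24.43656; 79 + 24.43656/60 = 79.407276
  E ⇒ keep positive

1. -64.10457, -51.19460
2. -26.36602, -21.53777
3. 21.53125, -113.87750
4. -23.00277, -22.08260
5. -26.30700, 79.40728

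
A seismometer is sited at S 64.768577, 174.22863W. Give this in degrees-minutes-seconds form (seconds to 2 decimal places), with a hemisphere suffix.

64°46′6.88″ S, 174°13′43.07″ W

φ: 0.768577 × 60 = 46.11462′ → 46′, remainder × 60 = 6.8772″
Lon: 0.228630° → 13.71780′; 0.71780 × 60 = 43.0680″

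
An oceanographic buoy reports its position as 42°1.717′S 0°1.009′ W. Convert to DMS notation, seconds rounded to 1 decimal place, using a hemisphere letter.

42°01′43.0″ S, 0°01′0.5″ W

Latitude: 1.71700′ → 1′ and 0.71700 × 60 = 43.020″
λ: fractional minutes 0.00900 × 60 = 0.540″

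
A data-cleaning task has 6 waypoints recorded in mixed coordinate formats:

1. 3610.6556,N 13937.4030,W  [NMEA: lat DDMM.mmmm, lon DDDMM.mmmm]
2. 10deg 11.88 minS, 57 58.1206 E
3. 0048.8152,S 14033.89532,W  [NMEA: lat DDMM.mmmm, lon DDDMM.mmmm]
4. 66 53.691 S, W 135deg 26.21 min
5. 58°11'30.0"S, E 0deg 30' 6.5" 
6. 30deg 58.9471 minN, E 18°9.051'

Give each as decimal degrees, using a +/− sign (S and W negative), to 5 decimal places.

1. 36.17759, -139.62338
2. -10.19800, 57.96868
3. -0.81359, -140.56492
4. -66.89485, -135.43683
5. -58.19167, 0.50181
6. 30.98245, 18.15085

Point 1:
  φ: split at 2 digits → 36° and 10.6556′; 36 + 10.6556/60 = 36.177593
  N ⇒ keep positive
  Longitude: split at 3 digits → 139° and 37.403′; 139 + 37.403/60 = 139.623383
  W → negative
Point 2:
  Lat: 10 + 11.88/60 = 10.198000
  S ⇒ negate
  Lon: 58.1206′ = 0.968677°; total 57.968677
  E ⇒ keep positive
Point 3:
  φ: degrees = first 2 digits = 0, minutes = 48.8152; 0 + 48.8152/60 = 0.813587
  S → negative
  λ: split at 3 digits → 140° and 33.89532′; 140 + 33.89532/60 = 140.564922
  W → negative
Point 4:
  Latitude: 66 + 53.691/60 = 66.894850
  hemisphere S, so the sign is −
  Lon: 26.21′ = 0.436833°; total 135.436833
  W ⇒ negate
Point 5:
  Latitude: 58° + 11/60 + 30/3600 = 58 + 0.183333 + 0.008333 = 58.191667
  S ⇒ negate
  Lon: 0° + 30/60 + 6.5/3600 = 0 + 0.500000 + 0.001806 = 0.501806
  E → positive
Point 6:
  φ: 30 + 58.9471/60 = 30.982452
  N ⇒ keep positive
  λ: 18 + 9.051/60 = 18.150850
  E → positive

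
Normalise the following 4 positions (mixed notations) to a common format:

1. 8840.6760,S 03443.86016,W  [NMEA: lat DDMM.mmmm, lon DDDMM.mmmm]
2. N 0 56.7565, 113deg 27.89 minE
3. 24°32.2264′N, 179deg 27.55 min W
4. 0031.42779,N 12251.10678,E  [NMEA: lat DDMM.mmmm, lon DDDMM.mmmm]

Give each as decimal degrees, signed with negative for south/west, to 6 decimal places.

Point 1:
  φ: degrees = first 2 digits = 88, minutes = 40.676; 88 + 40.676/60 = 88.6779333
  hemisphere S, so the sign is −
  Longitude: split at 3 digits → 034° and 43.86016′; 34 + 43.86016/60 = 34.7310027
  W ⇒ negate
Point 2:
  φ: 0 + 56.7565/60 = 0.9459417
  N ⇒ keep positive
  Longitude: 113 + 27.89/60 = 113.4648333
  E → positive
Point 3:
  φ: 32.2264′ = 0.537107°; total 24.5371067
  N ⇒ keep positive
  λ: 27.55′ = 0.459167°; total 179.4591667
  W → negative
Point 4:
  Lat: split at 2 digits → 00° and 31.42779′; 0 + 31.42779/60 = 0.5237965
  N ⇒ keep positive
  Lon: split at 3 digits → 122° and 51.10678′; 122 + 51.10678/60 = 122.8517797
  E ⇒ keep positive

1. -88.677933, -34.731003
2. 0.945942, 113.464833
3. 24.537107, -179.459167
4. 0.523797, 122.851780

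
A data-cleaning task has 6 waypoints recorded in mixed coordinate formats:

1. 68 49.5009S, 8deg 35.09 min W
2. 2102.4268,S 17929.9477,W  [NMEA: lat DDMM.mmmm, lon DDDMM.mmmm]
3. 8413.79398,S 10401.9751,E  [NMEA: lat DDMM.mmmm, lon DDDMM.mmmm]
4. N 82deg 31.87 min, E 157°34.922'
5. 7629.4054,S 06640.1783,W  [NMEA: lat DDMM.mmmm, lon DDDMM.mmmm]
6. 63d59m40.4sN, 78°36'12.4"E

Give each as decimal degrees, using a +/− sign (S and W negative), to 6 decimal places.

Point 1:
  Lat: 68 + 49.5009/60 = 68.8250150
  S ⇒ negate
  Lon: 8 + 35.09/60 = 8.5848333
  W → negative
Point 2:
  Latitude: split at 2 digits → 21° and 2.4268′; 21 + 2.4268/60 = 21.0404467
  S ⇒ negate
  Lon: degrees = first 3 digits = 179, minutes = 29.9477; 179 + 29.9477/60 = 179.4991283
  W ⇒ negate
Point 3:
  Latitude: degrees = first 2 digits = 84, minutes = 13.79398; 84 + 13.79398/60 = 84.2298997
  S ⇒ negate
  λ: split at 3 digits → 104° and 1.9751′; 104 + 1.9751/60 = 104.0329183
  E → positive
Point 4:
  Lat: 31.87′ = 0.531167°; total 82.5311667
  N → positive
  Lon: 34.922′ = 0.582033°; total 157.5820333
  E ⇒ keep positive
Point 5:
  Lat: split at 2 digits → 76° and 29.4054′; 76 + 29.4054/60 = 76.4900900
  S ⇒ negate
  λ: split at 3 digits → 066° and 40.1783′; 66 + 40.1783/60 = 66.6696383
  W ⇒ negate
Point 6:
  φ: 59′ + 40.4″ = 59.67333′; 63 + 59.67333/60 = 63.9945556
  N → positive
  Longitude: 78 + 36/60 + 12.4/3600 = 78.6034444
  E ⇒ keep positive

1. -68.825015, -8.584833
2. -21.040447, -179.499128
3. -84.229900, 104.032918
4. 82.531167, 157.582033
5. -76.490090, -66.669638
6. 63.994556, 78.603444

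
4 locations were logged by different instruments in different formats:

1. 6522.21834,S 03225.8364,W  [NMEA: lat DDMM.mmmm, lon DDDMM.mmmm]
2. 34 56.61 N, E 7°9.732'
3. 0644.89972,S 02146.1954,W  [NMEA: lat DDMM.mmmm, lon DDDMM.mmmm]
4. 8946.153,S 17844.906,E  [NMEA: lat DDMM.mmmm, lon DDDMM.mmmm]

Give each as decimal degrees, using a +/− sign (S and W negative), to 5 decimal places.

1. -65.37031, -32.43061
2. 34.94350, 7.16220
3. -6.74833, -21.76992
4. -89.76922, 178.74843

Point 1:
  Latitude: split at 2 digits → 65° and 22.21834′; 65 + 22.21834/60 = 65.370306
  S ⇒ negate
  Lon: split at 3 digits → 032° and 25.8364′; 32 + 25.8364/60 = 32.430607
  W ⇒ negate
Point 2:
  φ: 34 + 56.61/60 = 34.943500
  N ⇒ keep positive
  λ: 7 + 9.732/60 = 7.162200
  E ⇒ keep positive
Point 3:
  Latitude: split at 2 digits → 06° and 44.89972′; 6 + 44.89972/60 = 6.748329
  S → negative
  Lon: degrees = first 3 digits = 21, minutes = 46.1954; 21 + 46.1954/60 = 21.769923
  W ⇒ negate
Point 4:
  φ: degrees = first 2 digits = 89, minutes = 46.153; 89 + 46.153/60 = 89.769217
  S ⇒ negate
  λ: split at 3 digits → 178° and 44.906′; 178 + 44.906/60 = 178.748433
  E → positive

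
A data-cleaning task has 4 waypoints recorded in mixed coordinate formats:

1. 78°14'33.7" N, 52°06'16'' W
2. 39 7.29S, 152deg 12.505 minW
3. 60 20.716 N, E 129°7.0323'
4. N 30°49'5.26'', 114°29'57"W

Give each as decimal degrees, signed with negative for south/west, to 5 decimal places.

Point 1:
  φ: 78 + 14/60 + 33.7/3600 = 78.242694
  N → positive
  Lon: 52 + 6/60 + 16/3600 = 52.104444
  W ⇒ negate
Point 2:
  φ: 39 + 7.29/60 = 39.121500
  S ⇒ negate
  Longitude: 152 + 12.505/60 = 152.208417
  hemisphere W, so the sign is −
Point 3:
  φ: 20.716′ = 0.345267°; total 60.345267
  N → positive
  Lon: 129 + 7.0323/60 = 129.117205
  E ⇒ keep positive
Point 4:
  φ: 30 + 49/60 + 5.26/3600 = 30.818128
  N → positive
  λ: 29′ + 57″ = 29.95000′; 114 + 29.95000/60 = 114.499167
  hemisphere W, so the sign is −

1. 78.24269, -52.10444
2. -39.12150, -152.20842
3. 60.34527, 129.11721
4. 30.81813, -114.49917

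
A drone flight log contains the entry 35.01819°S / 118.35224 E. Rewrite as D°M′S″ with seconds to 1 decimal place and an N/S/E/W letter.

Latitude: whole degrees 35; 1.09140′ → 1′ and 5.484″
λ: whole degrees 118; 21.13440′ → 21′ and 8.064″

35°01′5.5″ S, 118°21′8.1″ E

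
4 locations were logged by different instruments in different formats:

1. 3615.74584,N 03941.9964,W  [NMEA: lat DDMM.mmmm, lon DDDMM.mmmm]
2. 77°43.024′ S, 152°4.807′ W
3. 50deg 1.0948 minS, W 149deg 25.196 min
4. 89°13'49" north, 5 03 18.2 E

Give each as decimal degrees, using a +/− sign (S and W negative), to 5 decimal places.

1. 36.26243, -39.69994
2. -77.71707, -152.08012
3. -50.01825, -149.41993
4. 89.23028, 5.05506

Point 1:
  φ: degrees = first 2 digits = 36, minutes = 15.74584; 36 + 15.74584/60 = 36.262431
  N → positive
  Lon: degrees = first 3 digits = 39, minutes = 41.9964; 39 + 41.9964/60 = 39.699940
  hemisphere W, so the sign is −
Point 2:
  φ: 77 + 43.024/60 = 77.717067
  S ⇒ negate
  λ: 4.807′ = 0.080117°; total 152.080117
  hemisphere W, so the sign is −
Point 3:
  Latitude: 50 + 1.0948/60 = 50.018247
  S → negative
  λ: 25.196′ = 0.419933°; total 149.419933
  W → negative
Point 4:
  Lat: 89° + 13/60 + 49/3600 = 89 + 0.216667 + 0.013611 = 89.230278
  N → positive
  λ: 3′ + 18.2″ = 3.30333′; 5 + 3.30333/60 = 5.055056
  E ⇒ keep positive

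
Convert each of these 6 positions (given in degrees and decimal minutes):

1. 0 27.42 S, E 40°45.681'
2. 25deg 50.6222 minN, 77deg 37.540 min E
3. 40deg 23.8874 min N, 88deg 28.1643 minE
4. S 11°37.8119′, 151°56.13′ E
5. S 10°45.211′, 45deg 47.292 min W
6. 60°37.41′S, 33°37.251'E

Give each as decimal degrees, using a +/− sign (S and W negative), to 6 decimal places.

1. -0.457000, 40.761350
2. 25.843703, 77.625667
3. 40.398123, 88.469405
4. -11.630198, 151.935500
5. -10.753517, -45.788200
6. -60.623500, 33.620850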